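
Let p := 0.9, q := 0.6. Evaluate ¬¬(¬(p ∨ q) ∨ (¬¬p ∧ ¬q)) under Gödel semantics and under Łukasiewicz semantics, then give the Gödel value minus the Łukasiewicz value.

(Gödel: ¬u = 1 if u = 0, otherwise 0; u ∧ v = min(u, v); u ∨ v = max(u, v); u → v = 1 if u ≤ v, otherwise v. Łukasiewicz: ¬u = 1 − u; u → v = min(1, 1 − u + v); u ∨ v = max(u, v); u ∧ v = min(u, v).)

Gödel evaluation:
  (p ∨ q) = max(0.9, 0.6) = 0.9
  ¬(p ∨ q): Gödel ¬ of 0.9 = 0 (operand ≠ 0)
  ¬p: Gödel ¬ of 0.9 = 0 (operand ≠ 0)
  ¬¬p: Gödel ¬ of 0 = 1 (operand is 0)
  ¬q: Gödel ¬ of 0.6 = 0 (operand ≠ 0)
  (¬¬p ∧ ¬q) = min(1, 0) = 0
  (¬(p ∨ q) ∨ (¬¬p ∧ ¬q)) = max(0, 0) = 0
  ¬(¬(p ∨ q) ∨ (¬¬p ∧ ¬q)): Gödel ¬ of 0 = 1 (operand is 0)
  ¬¬(¬(p ∨ q) ∨ (¬¬p ∧ ¬q)): Gödel ¬ of 1 = 0 (operand ≠ 0)
  Gödel value = 0
Łukasiewicz evaluation:
  (p ∨ q) = max(0.9, 0.6) = 0.9
  ¬(p ∨ q): Łukasiewicz ¬ gives 1 − 0.9 = 0.1
  ¬p: Łukasiewicz ¬ gives 1 − 0.9 = 0.1
  ¬¬p: Łukasiewicz ¬ gives 1 − 0.1 = 0.9
  ¬q: Łukasiewicz ¬ gives 1 − 0.6 = 0.4
  (¬¬p ∧ ¬q) = min(0.9, 0.4) = 0.4
  (¬(p ∨ q) ∨ (¬¬p ∧ ¬q)) = max(0.1, 0.4) = 0.4
  ¬(¬(p ∨ q) ∨ (¬¬p ∧ ¬q)): Łukasiewicz ¬ gives 1 − 0.4 = 0.6
  ¬¬(¬(p ∨ q) ∨ (¬¬p ∧ ¬q)): Łukasiewicz ¬ gives 1 − 0.6 = 0.4
  Łukasiewicz value = 0.4
Difference: 0 − 0.4 = -0.40

-0.40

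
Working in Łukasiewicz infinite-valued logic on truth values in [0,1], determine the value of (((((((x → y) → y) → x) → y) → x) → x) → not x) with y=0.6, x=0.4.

(x → y): min(1, 1 − 0.4 + 0.6) = 1
((x → y) → y): min(1, 1 − 1 + 0.6) = 0.6
(((x → y) → y) → x): min(1, 1 − 0.6 + 0.4) = 0.8
((((x → y) → y) → x) → y): min(1, 1 − 0.8 + 0.6) = 0.8
(((((x → y) → y) → x) → y) → x): min(1, 1 − 0.8 + 0.4) = 0.6
((((((x → y) → y) → x) → y) → x) → x): min(1, 1 − 0.6 + 0.4) = 0.8
not x: Łukasiewicz ¬ gives 1 − 0.4 = 0.6
(((((((x → y) → y) → x) → y) → x) → x) → not x): min(1, 1 − 0.8 + 0.6) = 0.8

0.80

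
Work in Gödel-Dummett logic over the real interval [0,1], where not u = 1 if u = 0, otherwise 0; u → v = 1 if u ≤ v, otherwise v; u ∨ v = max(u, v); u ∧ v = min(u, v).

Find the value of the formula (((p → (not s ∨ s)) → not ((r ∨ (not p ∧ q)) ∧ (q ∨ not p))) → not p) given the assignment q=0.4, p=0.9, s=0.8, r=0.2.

not s: Gödel ¬ of 0.8 = 0 (operand ≠ 0)
(not s ∨ s) = max(0, 0.8) = 0.8
(p → (not s ∨ s)): 0.9 > 0.8, so result = 0.8
not p: Gödel ¬ of 0.9 = 0 (operand ≠ 0)
(not p ∧ q) = min(0, 0.4) = 0
(r ∨ (not p ∧ q)) = max(0.2, 0) = 0.2
not p: Gödel ¬ of 0.9 = 0 (operand ≠ 0)
(q ∨ not p) = max(0.4, 0) = 0.4
((r ∨ (not p ∧ q)) ∧ (q ∨ not p)) = min(0.2, 0.4) = 0.2
not ((r ∨ (not p ∧ q)) ∧ (q ∨ not p)): Gödel ¬ of 0.2 = 0 (operand ≠ 0)
((p → (not s ∨ s)) → not ((r ∨ (not p ∧ q)) ∧ (q ∨ not p))): 0.8 > 0, so result = 0
not p: Gödel ¬ of 0.9 = 0 (operand ≠ 0)
(((p → (not s ∨ s)) → not ((r ∨ (not p ∧ q)) ∧ (q ∨ not p))) → not p): 0 ≤ 0, so result = 1

1.00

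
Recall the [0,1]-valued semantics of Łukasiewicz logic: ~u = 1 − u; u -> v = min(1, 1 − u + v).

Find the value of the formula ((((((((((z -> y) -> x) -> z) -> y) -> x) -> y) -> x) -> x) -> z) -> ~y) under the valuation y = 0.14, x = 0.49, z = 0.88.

(z -> y): min(1, 1 − 0.88 + 0.14) = 0.26
((z -> y) -> x): min(1, 1 − 0.26 + 0.49) = 1
(((z -> y) -> x) -> z): min(1, 1 − 1 + 0.88) = 0.88
((((z -> y) -> x) -> z) -> y): min(1, 1 − 0.88 + 0.14) = 0.26
(((((z -> y) -> x) -> z) -> y) -> x): min(1, 1 − 0.26 + 0.49) = 1
((((((z -> y) -> x) -> z) -> y) -> x) -> y): min(1, 1 − 1 + 0.14) = 0.14
(((((((z -> y) -> x) -> z) -> y) -> x) -> y) -> x): min(1, 1 − 0.14 + 0.49) = 1
((((((((z -> y) -> x) -> z) -> y) -> x) -> y) -> x) -> x): min(1, 1 − 1 + 0.49) = 0.49
(((((((((z -> y) -> x) -> z) -> y) -> x) -> y) -> x) -> x) -> z): min(1, 1 − 0.49 + 0.88) = 1
~y: Łukasiewicz ¬ gives 1 − 0.14 = 0.86
((((((((((z -> y) -> x) -> z) -> y) -> x) -> y) -> x) -> x) -> z) -> ~y): min(1, 1 − 1 + 0.86) = 0.86

0.86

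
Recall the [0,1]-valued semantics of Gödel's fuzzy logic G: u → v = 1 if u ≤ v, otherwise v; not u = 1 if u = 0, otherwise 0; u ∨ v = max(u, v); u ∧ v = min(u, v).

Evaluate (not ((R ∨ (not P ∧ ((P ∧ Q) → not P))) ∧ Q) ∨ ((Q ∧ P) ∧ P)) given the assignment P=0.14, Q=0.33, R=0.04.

not P: Gödel ¬ of 0.14 = 0 (operand ≠ 0)
(P ∧ Q) = min(0.14, 0.33) = 0.14
not P: Gödel ¬ of 0.14 = 0 (operand ≠ 0)
((P ∧ Q) → not P): 0.14 > 0, so result = 0
(not P ∧ ((P ∧ Q) → not P)) = min(0, 0) = 0
(R ∨ (not P ∧ ((P ∧ Q) → not P))) = max(0.04, 0) = 0.04
((R ∨ (not P ∧ ((P ∧ Q) → not P))) ∧ Q) = min(0.04, 0.33) = 0.04
not ((R ∨ (not P ∧ ((P ∧ Q) → not P))) ∧ Q): Gödel ¬ of 0.04 = 0 (operand ≠ 0)
(Q ∧ P) = min(0.33, 0.14) = 0.14
((Q ∧ P) ∧ P) = min(0.14, 0.14) = 0.14
(not ((R ∨ (not P ∧ ((P ∧ Q) → not P))) ∧ Q) ∨ ((Q ∧ P) ∧ P)) = max(0, 0.14) = 0.14

0.14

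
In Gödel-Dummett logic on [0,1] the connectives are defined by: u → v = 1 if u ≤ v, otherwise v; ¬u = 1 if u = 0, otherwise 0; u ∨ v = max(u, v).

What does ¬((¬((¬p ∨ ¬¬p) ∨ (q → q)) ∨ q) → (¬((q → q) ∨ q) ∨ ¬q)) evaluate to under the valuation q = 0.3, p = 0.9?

1.00

¬p: Gödel ¬ of 0.9 = 0 (operand ≠ 0)
¬p: Gödel ¬ of 0.9 = 0 (operand ≠ 0)
¬¬p: Gödel ¬ of 0 = 1 (operand is 0)
(¬p ∨ ¬¬p) = max(0, 1) = 1
(q → q): 0.3 ≤ 0.3, so result = 1
((¬p ∨ ¬¬p) ∨ (q → q)) = max(1, 1) = 1
¬((¬p ∨ ¬¬p) ∨ (q → q)): Gödel ¬ of 1 = 0 (operand ≠ 0)
(¬((¬p ∨ ¬¬p) ∨ (q → q)) ∨ q) = max(0, 0.3) = 0.3
(q → q): 0.3 ≤ 0.3, so result = 1
((q → q) ∨ q) = max(1, 0.3) = 1
¬((q → q) ∨ q): Gödel ¬ of 1 = 0 (operand ≠ 0)
¬q: Gödel ¬ of 0.3 = 0 (operand ≠ 0)
(¬((q → q) ∨ q) ∨ ¬q) = max(0, 0) = 0
((¬((¬p ∨ ¬¬p) ∨ (q → q)) ∨ q) → (¬((q → q) ∨ q) ∨ ¬q)): 0.3 > 0, so result = 0
¬((¬((¬p ∨ ¬¬p) ∨ (q → q)) ∨ q) → (¬((q → q) ∨ q) ∨ ¬q)): Gödel ¬ of 0 = 1 (operand is 0)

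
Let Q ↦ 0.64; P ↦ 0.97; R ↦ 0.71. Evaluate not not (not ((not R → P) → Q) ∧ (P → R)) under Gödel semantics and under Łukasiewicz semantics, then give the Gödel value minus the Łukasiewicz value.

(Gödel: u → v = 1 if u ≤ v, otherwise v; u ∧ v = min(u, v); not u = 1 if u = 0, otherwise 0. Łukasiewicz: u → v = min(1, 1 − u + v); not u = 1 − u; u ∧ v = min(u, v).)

Gödel evaluation:
  not R: Gödel ¬ of 0.71 = 0 (operand ≠ 0)
  (not R → P): 0 ≤ 0.97, so result = 1
  ((not R → P) → Q): 1 > 0.64, so result = 0.64
  not ((not R → P) → Q): Gödel ¬ of 0.64 = 0 (operand ≠ 0)
  (P → R): 0.97 > 0.71, so result = 0.71
  (not ((not R → P) → Q) ∧ (P → R)) = min(0, 0.71) = 0
  not (not ((not R → P) → Q) ∧ (P → R)): Gödel ¬ of 0 = 1 (operand is 0)
  not not (not ((not R → P) → Q) ∧ (P → R)): Gödel ¬ of 1 = 0 (operand ≠ 0)
  Gödel value = 0
Łukasiewicz evaluation:
  not R: Łukasiewicz ¬ gives 1 − 0.71 = 0.29
  (not R → P): min(1, 1 − 0.29 + 0.97) = 1
  ((not R → P) → Q): min(1, 1 − 1 + 0.64) = 0.64
  not ((not R → P) → Q): Łukasiewicz ¬ gives 1 − 0.64 = 0.36
  (P → R): min(1, 1 − 0.97 + 0.71) = 0.74
  (not ((not R → P) → Q) ∧ (P → R)) = min(0.36, 0.74) = 0.36
  not (not ((not R → P) → Q) ∧ (P → R)): Łukasiewicz ¬ gives 1 − 0.36 = 0.64
  not not (not ((not R → P) → Q) ∧ (P → R)): Łukasiewicz ¬ gives 1 − 0.64 = 0.36
  Łukasiewicz value = 0.36
Difference: 0 − 0.36 = -0.36

-0.36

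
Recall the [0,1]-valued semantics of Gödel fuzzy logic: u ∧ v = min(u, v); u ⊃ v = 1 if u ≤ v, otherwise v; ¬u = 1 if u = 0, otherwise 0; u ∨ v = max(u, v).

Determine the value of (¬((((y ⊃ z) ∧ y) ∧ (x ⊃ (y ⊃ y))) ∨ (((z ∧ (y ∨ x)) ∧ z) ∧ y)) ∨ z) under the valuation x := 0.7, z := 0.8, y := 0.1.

(y ⊃ z): 0.1 ≤ 0.8, so result = 1
((y ⊃ z) ∧ y) = min(1, 0.1) = 0.1
(y ⊃ y): 0.1 ≤ 0.1, so result = 1
(x ⊃ (y ⊃ y)): 0.7 ≤ 1, so result = 1
(((y ⊃ z) ∧ y) ∧ (x ⊃ (y ⊃ y))) = min(0.1, 1) = 0.1
(y ∨ x) = max(0.1, 0.7) = 0.7
(z ∧ (y ∨ x)) = min(0.8, 0.7) = 0.7
((z ∧ (y ∨ x)) ∧ z) = min(0.7, 0.8) = 0.7
(((z ∧ (y ∨ x)) ∧ z) ∧ y) = min(0.7, 0.1) = 0.1
((((y ⊃ z) ∧ y) ∧ (x ⊃ (y ⊃ y))) ∨ (((z ∧ (y ∨ x)) ∧ z) ∧ y)) = max(0.1, 0.1) = 0.1
¬((((y ⊃ z) ∧ y) ∧ (x ⊃ (y ⊃ y))) ∨ (((z ∧ (y ∨ x)) ∧ z) ∧ y)): Gödel ¬ of 0.1 = 0 (operand ≠ 0)
(¬((((y ⊃ z) ∧ y) ∧ (x ⊃ (y ⊃ y))) ∨ (((z ∧ (y ∨ x)) ∧ z) ∧ y)) ∨ z) = max(0, 0.8) = 0.8

0.80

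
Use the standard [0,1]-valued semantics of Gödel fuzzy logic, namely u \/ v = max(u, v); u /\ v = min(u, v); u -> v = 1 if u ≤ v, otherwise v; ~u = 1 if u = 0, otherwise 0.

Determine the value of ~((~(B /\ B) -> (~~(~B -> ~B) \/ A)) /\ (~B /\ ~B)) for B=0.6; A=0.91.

1.00

(B /\ B) = min(0.6, 0.6) = 0.6
~(B /\ B): Gödel ¬ of 0.6 = 0 (operand ≠ 0)
~B: Gödel ¬ of 0.6 = 0 (operand ≠ 0)
~B: Gödel ¬ of 0.6 = 0 (operand ≠ 0)
(~B -> ~B): 0 ≤ 0, so result = 1
~(~B -> ~B): Gödel ¬ of 1 = 0 (operand ≠ 0)
~~(~B -> ~B): Gödel ¬ of 0 = 1 (operand is 0)
(~~(~B -> ~B) \/ A) = max(1, 0.91) = 1
(~(B /\ B) -> (~~(~B -> ~B) \/ A)): 0 ≤ 1, so result = 1
~B: Gödel ¬ of 0.6 = 0 (operand ≠ 0)
~B: Gödel ¬ of 0.6 = 0 (operand ≠ 0)
(~B /\ ~B) = min(0, 0) = 0
((~(B /\ B) -> (~~(~B -> ~B) \/ A)) /\ (~B /\ ~B)) = min(1, 0) = 0
~((~(B /\ B) -> (~~(~B -> ~B) \/ A)) /\ (~B /\ ~B)): Gödel ¬ of 0 = 1 (operand is 0)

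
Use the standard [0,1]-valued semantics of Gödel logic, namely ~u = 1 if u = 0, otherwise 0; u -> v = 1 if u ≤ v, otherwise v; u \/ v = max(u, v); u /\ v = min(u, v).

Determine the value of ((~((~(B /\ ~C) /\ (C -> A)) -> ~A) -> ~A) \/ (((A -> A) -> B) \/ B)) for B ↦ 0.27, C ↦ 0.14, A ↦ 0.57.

~C: Gödel ¬ of 0.14 = 0 (operand ≠ 0)
(B /\ ~C) = min(0.27, 0) = 0
~(B /\ ~C): Gödel ¬ of 0 = 1 (operand is 0)
(C -> A): 0.14 ≤ 0.57, so result = 1
(~(B /\ ~C) /\ (C -> A)) = min(1, 1) = 1
~A: Gödel ¬ of 0.57 = 0 (operand ≠ 0)
((~(B /\ ~C) /\ (C -> A)) -> ~A): 1 > 0, so result = 0
~((~(B /\ ~C) /\ (C -> A)) -> ~A): Gödel ¬ of 0 = 1 (operand is 0)
~A: Gödel ¬ of 0.57 = 0 (operand ≠ 0)
(~((~(B /\ ~C) /\ (C -> A)) -> ~A) -> ~A): 1 > 0, so result = 0
(A -> A): 0.57 ≤ 0.57, so result = 1
((A -> A) -> B): 1 > 0.27, so result = 0.27
(((A -> A) -> B) \/ B) = max(0.27, 0.27) = 0.27
((~((~(B /\ ~C) /\ (C -> A)) -> ~A) -> ~A) \/ (((A -> A) -> B) \/ B)) = max(0, 0.27) = 0.27

0.27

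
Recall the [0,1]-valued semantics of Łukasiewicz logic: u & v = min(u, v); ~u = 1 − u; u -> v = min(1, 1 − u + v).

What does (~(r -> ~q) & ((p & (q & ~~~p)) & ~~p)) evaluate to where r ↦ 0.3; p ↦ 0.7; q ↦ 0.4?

0.00

~q: Łukasiewicz ¬ gives 1 − 0.4 = 0.6
(r -> ~q): min(1, 1 − 0.3 + 0.6) = 1
~(r -> ~q): Łukasiewicz ¬ gives 1 − 1 = 0
~p: Łukasiewicz ¬ gives 1 − 0.7 = 0.3
~~p: Łukasiewicz ¬ gives 1 − 0.3 = 0.7
~~~p: Łukasiewicz ¬ gives 1 − 0.7 = 0.3
(q & ~~~p) = min(0.4, 0.3) = 0.3
(p & (q & ~~~p)) = min(0.7, 0.3) = 0.3
~p: Łukasiewicz ¬ gives 1 − 0.7 = 0.3
~~p: Łukasiewicz ¬ gives 1 − 0.3 = 0.7
((p & (q & ~~~p)) & ~~p) = min(0.3, 0.7) = 0.3
(~(r -> ~q) & ((p & (q & ~~~p)) & ~~p)) = min(0, 0.3) = 0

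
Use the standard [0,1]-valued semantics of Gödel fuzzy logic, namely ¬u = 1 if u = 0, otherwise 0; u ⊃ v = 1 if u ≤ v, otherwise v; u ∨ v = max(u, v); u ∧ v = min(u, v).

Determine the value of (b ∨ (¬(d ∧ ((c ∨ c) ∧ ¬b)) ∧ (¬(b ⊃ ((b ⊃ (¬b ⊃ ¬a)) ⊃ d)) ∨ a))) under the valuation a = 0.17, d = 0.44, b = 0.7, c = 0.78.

0.70

(c ∨ c) = max(0.78, 0.78) = 0.78
¬b: Gödel ¬ of 0.7 = 0 (operand ≠ 0)
((c ∨ c) ∧ ¬b) = min(0.78, 0) = 0
(d ∧ ((c ∨ c) ∧ ¬b)) = min(0.44, 0) = 0
¬(d ∧ ((c ∨ c) ∧ ¬b)): Gödel ¬ of 0 = 1 (operand is 0)
¬b: Gödel ¬ of 0.7 = 0 (operand ≠ 0)
¬a: Gödel ¬ of 0.17 = 0 (operand ≠ 0)
(¬b ⊃ ¬a): 0 ≤ 0, so result = 1
(b ⊃ (¬b ⊃ ¬a)): 0.7 ≤ 1, so result = 1
((b ⊃ (¬b ⊃ ¬a)) ⊃ d): 1 > 0.44, so result = 0.44
(b ⊃ ((b ⊃ (¬b ⊃ ¬a)) ⊃ d)): 0.7 > 0.44, so result = 0.44
¬(b ⊃ ((b ⊃ (¬b ⊃ ¬a)) ⊃ d)): Gödel ¬ of 0.44 = 0 (operand ≠ 0)
(¬(b ⊃ ((b ⊃ (¬b ⊃ ¬a)) ⊃ d)) ∨ a) = max(0, 0.17) = 0.17
(¬(d ∧ ((c ∨ c) ∧ ¬b)) ∧ (¬(b ⊃ ((b ⊃ (¬b ⊃ ¬a)) ⊃ d)) ∨ a)) = min(1, 0.17) = 0.17
(b ∨ (¬(d ∧ ((c ∨ c) ∧ ¬b)) ∧ (¬(b ⊃ ((b ⊃ (¬b ⊃ ¬a)) ⊃ d)) ∨ a))) = max(0.7, 0.17) = 0.7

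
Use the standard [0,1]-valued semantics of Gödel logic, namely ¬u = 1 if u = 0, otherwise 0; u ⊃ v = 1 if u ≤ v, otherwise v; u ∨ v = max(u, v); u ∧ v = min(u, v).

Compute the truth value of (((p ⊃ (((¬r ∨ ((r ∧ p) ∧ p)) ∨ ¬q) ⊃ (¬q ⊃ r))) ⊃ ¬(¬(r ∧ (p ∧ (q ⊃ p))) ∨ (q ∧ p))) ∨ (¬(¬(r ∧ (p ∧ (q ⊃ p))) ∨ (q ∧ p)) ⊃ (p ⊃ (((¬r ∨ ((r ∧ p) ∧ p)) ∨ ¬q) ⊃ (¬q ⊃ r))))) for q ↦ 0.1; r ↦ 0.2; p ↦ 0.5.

¬r: Gödel ¬ of 0.2 = 0 (operand ≠ 0)
(r ∧ p) = min(0.2, 0.5) = 0.2
((r ∧ p) ∧ p) = min(0.2, 0.5) = 0.2
(¬r ∨ ((r ∧ p) ∧ p)) = max(0, 0.2) = 0.2
¬q: Gödel ¬ of 0.1 = 0 (operand ≠ 0)
((¬r ∨ ((r ∧ p) ∧ p)) ∨ ¬q) = max(0.2, 0) = 0.2
¬q: Gödel ¬ of 0.1 = 0 (operand ≠ 0)
(¬q ⊃ r): 0 ≤ 0.2, so result = 1
(((¬r ∨ ((r ∧ p) ∧ p)) ∨ ¬q) ⊃ (¬q ⊃ r)): 0.2 ≤ 1, so result = 1
(p ⊃ (((¬r ∨ ((r ∧ p) ∧ p)) ∨ ¬q) ⊃ (¬q ⊃ r))): 0.5 ≤ 1, so result = 1
(q ⊃ p): 0.1 ≤ 0.5, so result = 1
(p ∧ (q ⊃ p)) = min(0.5, 1) = 0.5
(r ∧ (p ∧ (q ⊃ p))) = min(0.2, 0.5) = 0.2
¬(r ∧ (p ∧ (q ⊃ p))): Gödel ¬ of 0.2 = 0 (operand ≠ 0)
(q ∧ p) = min(0.1, 0.5) = 0.1
(¬(r ∧ (p ∧ (q ⊃ p))) ∨ (q ∧ p)) = max(0, 0.1) = 0.1
¬(¬(r ∧ (p ∧ (q ⊃ p))) ∨ (q ∧ p)): Gödel ¬ of 0.1 = 0 (operand ≠ 0)
((p ⊃ (((¬r ∨ ((r ∧ p) ∧ p)) ∨ ¬q) ⊃ (¬q ⊃ r))) ⊃ ¬(¬(r ∧ (p ∧ (q ⊃ p))) ∨ (q ∧ p))): 1 > 0, so result = 0
(q ⊃ p): 0.1 ≤ 0.5, so result = 1
(p ∧ (q ⊃ p)) = min(0.5, 1) = 0.5
(r ∧ (p ∧ (q ⊃ p))) = min(0.2, 0.5) = 0.2
¬(r ∧ (p ∧ (q ⊃ p))): Gödel ¬ of 0.2 = 0 (operand ≠ 0)
(q ∧ p) = min(0.1, 0.5) = 0.1
(¬(r ∧ (p ∧ (q ⊃ p))) ∨ (q ∧ p)) = max(0, 0.1) = 0.1
¬(¬(r ∧ (p ∧ (q ⊃ p))) ∨ (q ∧ p)): Gödel ¬ of 0.1 = 0 (operand ≠ 0)
¬r: Gödel ¬ of 0.2 = 0 (operand ≠ 0)
(r ∧ p) = min(0.2, 0.5) = 0.2
((r ∧ p) ∧ p) = min(0.2, 0.5) = 0.2
(¬r ∨ ((r ∧ p) ∧ p)) = max(0, 0.2) = 0.2
¬q: Gödel ¬ of 0.1 = 0 (operand ≠ 0)
((¬r ∨ ((r ∧ p) ∧ p)) ∨ ¬q) = max(0.2, 0) = 0.2
¬q: Gödel ¬ of 0.1 = 0 (operand ≠ 0)
(¬q ⊃ r): 0 ≤ 0.2, so result = 1
(((¬r ∨ ((r ∧ p) ∧ p)) ∨ ¬q) ⊃ (¬q ⊃ r)): 0.2 ≤ 1, so result = 1
(p ⊃ (((¬r ∨ ((r ∧ p) ∧ p)) ∨ ¬q) ⊃ (¬q ⊃ r))): 0.5 ≤ 1, so result = 1
(¬(¬(r ∧ (p ∧ (q ⊃ p))) ∨ (q ∧ p)) ⊃ (p ⊃ (((¬r ∨ ((r ∧ p) ∧ p)) ∨ ¬q) ⊃ (¬q ⊃ r)))): 0 ≤ 1, so result = 1
(((p ⊃ (((¬r ∨ ((r ∧ p) ∧ p)) ∨ ¬q) ⊃ (¬q ⊃ r))) ⊃ ¬(¬(r ∧ (p ∧ (q ⊃ p))) ∨ (q ∧ p))) ∨ (¬(¬(r ∧ (p ∧ (q ⊃ p))) ∨ (q ∧ p)) ⊃ (p ⊃ (((¬r ∨ ((r ∧ p) ∧ p)) ∨ ¬q) ⊃ (¬q ⊃ r))))) = max(0, 1) = 1

1.00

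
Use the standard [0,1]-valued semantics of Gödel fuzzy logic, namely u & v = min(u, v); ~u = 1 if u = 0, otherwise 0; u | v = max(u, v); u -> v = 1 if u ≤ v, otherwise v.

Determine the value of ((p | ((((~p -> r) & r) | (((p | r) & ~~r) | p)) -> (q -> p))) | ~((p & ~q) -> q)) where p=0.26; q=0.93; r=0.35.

~p: Gödel ¬ of 0.26 = 0 (operand ≠ 0)
(~p -> r): 0 ≤ 0.35, so result = 1
((~p -> r) & r) = min(1, 0.35) = 0.35
(p | r) = max(0.26, 0.35) = 0.35
~r: Gödel ¬ of 0.35 = 0 (operand ≠ 0)
~~r: Gödel ¬ of 0 = 1 (operand is 0)
((p | r) & ~~r) = min(0.35, 1) = 0.35
(((p | r) & ~~r) | p) = max(0.35, 0.26) = 0.35
(((~p -> r) & r) | (((p | r) & ~~r) | p)) = max(0.35, 0.35) = 0.35
(q -> p): 0.93 > 0.26, so result = 0.26
((((~p -> r) & r) | (((p | r) & ~~r) | p)) -> (q -> p)): 0.35 > 0.26, so result = 0.26
(p | ((((~p -> r) & r) | (((p | r) & ~~r) | p)) -> (q -> p))) = max(0.26, 0.26) = 0.26
~q: Gödel ¬ of 0.93 = 0 (operand ≠ 0)
(p & ~q) = min(0.26, 0) = 0
((p & ~q) -> q): 0 ≤ 0.93, so result = 1
~((p & ~q) -> q): Gödel ¬ of 1 = 0 (operand ≠ 0)
((p | ((((~p -> r) & r) | (((p | r) & ~~r) | p)) -> (q -> p))) | ~((p & ~q) -> q)) = max(0.26, 0) = 0.26

0.26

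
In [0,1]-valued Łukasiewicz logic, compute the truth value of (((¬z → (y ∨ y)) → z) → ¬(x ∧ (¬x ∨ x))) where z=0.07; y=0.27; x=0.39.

¬z: Łukasiewicz ¬ gives 1 − 0.07 = 0.93
(y ∨ y) = max(0.27, 0.27) = 0.27
(¬z → (y ∨ y)): min(1, 1 − 0.93 + 0.27) = 0.34
((¬z → (y ∨ y)) → z): min(1, 1 − 0.34 + 0.07) = 0.73
¬x: Łukasiewicz ¬ gives 1 − 0.39 = 0.61
(¬x ∨ x) = max(0.61, 0.39) = 0.61
(x ∧ (¬x ∨ x)) = min(0.39, 0.61) = 0.39
¬(x ∧ (¬x ∨ x)): Łukasiewicz ¬ gives 1 − 0.39 = 0.61
(((¬z → (y ∨ y)) → z) → ¬(x ∧ (¬x ∨ x))): min(1, 1 − 0.73 + 0.61) = 0.88

0.88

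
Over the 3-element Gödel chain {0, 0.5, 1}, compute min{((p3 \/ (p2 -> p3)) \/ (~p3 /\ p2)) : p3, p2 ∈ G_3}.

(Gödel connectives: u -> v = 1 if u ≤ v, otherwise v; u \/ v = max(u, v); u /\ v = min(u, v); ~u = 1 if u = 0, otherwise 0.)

0.50

The minimum is attained at p3 = 0, p2 = 0.5:
  (p2 -> p3): 0.5 > 0, so result = 0
  (p3 \/ (p2 -> p3)) = max(0, 0) = 0
  ~p3: Gödel ¬ of 0 = 1 (operand is 0)
  (~p3 /\ p2) = min(1, 0.5) = 0.5
  ((p3 \/ (p2 -> p3)) \/ (~p3 /\ p2)) = max(0, 0.5) = 0.5
Checking all 9 assignments confirms none give a value below 0.50.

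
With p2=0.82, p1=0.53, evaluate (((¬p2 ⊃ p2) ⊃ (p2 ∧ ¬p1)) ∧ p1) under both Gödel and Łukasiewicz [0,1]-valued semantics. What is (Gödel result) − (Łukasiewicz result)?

-0.47

Gödel evaluation:
  ¬p2: Gödel ¬ of 0.82 = 0 (operand ≠ 0)
  (¬p2 ⊃ p2): 0 ≤ 0.82, so result = 1
  ¬p1: Gödel ¬ of 0.53 = 0 (operand ≠ 0)
  (p2 ∧ ¬p1) = min(0.82, 0) = 0
  ((¬p2 ⊃ p2) ⊃ (p2 ∧ ¬p1)): 1 > 0, so result = 0
  (((¬p2 ⊃ p2) ⊃ (p2 ∧ ¬p1)) ∧ p1) = min(0, 0.53) = 0
  Gödel value = 0
Łukasiewicz evaluation:
  ¬p2: Łukasiewicz ¬ gives 1 − 0.82 = 0.18
  (¬p2 ⊃ p2): min(1, 1 − 0.18 + 0.82) = 1
  ¬p1: Łukasiewicz ¬ gives 1 − 0.53 = 0.47
  (p2 ∧ ¬p1) = min(0.82, 0.47) = 0.47
  ((¬p2 ⊃ p2) ⊃ (p2 ∧ ¬p1)): min(1, 1 − 1 + 0.47) = 0.47
  (((¬p2 ⊃ p2) ⊃ (p2 ∧ ¬p1)) ∧ p1) = min(0.47, 0.53) = 0.47
  Łukasiewicz value = 0.47
Difference: 0 − 0.47 = -0.47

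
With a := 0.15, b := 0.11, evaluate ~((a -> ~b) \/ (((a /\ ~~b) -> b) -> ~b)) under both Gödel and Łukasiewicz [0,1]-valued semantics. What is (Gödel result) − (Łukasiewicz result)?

1.00

Gödel evaluation:
  ~b: Gödel ¬ of 0.11 = 0 (operand ≠ 0)
  (a -> ~b): 0.15 > 0, so result = 0
  ~b: Gödel ¬ of 0.11 = 0 (operand ≠ 0)
  ~~b: Gödel ¬ of 0 = 1 (operand is 0)
  (a /\ ~~b) = min(0.15, 1) = 0.15
  ((a /\ ~~b) -> b): 0.15 > 0.11, so result = 0.11
  ~b: Gödel ¬ of 0.11 = 0 (operand ≠ 0)
  (((a /\ ~~b) -> b) -> ~b): 0.11 > 0, so result = 0
  ((a -> ~b) \/ (((a /\ ~~b) -> b) -> ~b)) = max(0, 0) = 0
  ~((a -> ~b) \/ (((a /\ ~~b) -> b) -> ~b)): Gödel ¬ of 0 = 1 (operand is 0)
  Gödel value = 1
Łukasiewicz evaluation:
  ~b: Łukasiewicz ¬ gives 1 − 0.11 = 0.89
  (a -> ~b): min(1, 1 − 0.15 + 0.89) = 1
  ~b: Łukasiewicz ¬ gives 1 − 0.11 = 0.89
  ~~b: Łukasiewicz ¬ gives 1 − 0.89 = 0.11
  (a /\ ~~b) = min(0.15, 0.11) = 0.11
  ((a /\ ~~b) -> b): min(1, 1 − 0.11 + 0.11) = 1
  ~b: Łukasiewicz ¬ gives 1 − 0.11 = 0.89
  (((a /\ ~~b) -> b) -> ~b): min(1, 1 − 1 + 0.89) = 0.89
  ((a -> ~b) \/ (((a /\ ~~b) -> b) -> ~b)) = max(1, 0.89) = 1
  ~((a -> ~b) \/ (((a /\ ~~b) -> b) -> ~b)): Łukasiewicz ¬ gives 1 − 1 = 0
  Łukasiewicz value = 0
Difference: 1 − 0 = 1.00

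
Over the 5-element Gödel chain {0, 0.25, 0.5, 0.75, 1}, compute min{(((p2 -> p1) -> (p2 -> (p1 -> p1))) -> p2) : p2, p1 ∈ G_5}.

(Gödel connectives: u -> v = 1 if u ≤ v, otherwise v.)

0.00

The minimum is attained at p2 = 0, p1 = 0:
  (p2 -> p1): 0 ≤ 0, so result = 1
  (p1 -> p1): 0 ≤ 0, so result = 1
  (p2 -> (p1 -> p1)): 0 ≤ 1, so result = 1
  ((p2 -> p1) -> (p2 -> (p1 -> p1))): 1 ≤ 1, so result = 1
  (((p2 -> p1) -> (p2 -> (p1 -> p1))) -> p2): 1 > 0, so result = 0
Checking all 25 assignments confirms none give a value below 0.00.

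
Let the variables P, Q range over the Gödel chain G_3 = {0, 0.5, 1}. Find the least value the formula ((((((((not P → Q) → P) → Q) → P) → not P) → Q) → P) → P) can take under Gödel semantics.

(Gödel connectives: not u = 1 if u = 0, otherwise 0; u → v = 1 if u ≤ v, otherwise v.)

The minimum is attained at P = 0, Q = 0:
  not P: Gödel ¬ of 0 = 1 (operand is 0)
  (not P → Q): 1 > 0, so result = 0
  ((not P → Q) → P): 0 ≤ 0, so result = 1
  (((not P → Q) → P) → Q): 1 > 0, so result = 0
  ((((not P → Q) → P) → Q) → P): 0 ≤ 0, so result = 1
  not P: Gödel ¬ of 0 = 1 (operand is 0)
  (((((not P → Q) → P) → Q) → P) → not P): 1 ≤ 1, so result = 1
  ((((((not P → Q) → P) → Q) → P) → not P) → Q): 1 > 0, so result = 0
  (((((((not P → Q) → P) → Q) → P) → not P) → Q) → P): 0 ≤ 0, so result = 1
  ((((((((not P → Q) → P) → Q) → P) → not P) → Q) → P) → P): 1 > 0, so result = 0
Checking all 9 assignments confirms none give a value below 0.00.

0.00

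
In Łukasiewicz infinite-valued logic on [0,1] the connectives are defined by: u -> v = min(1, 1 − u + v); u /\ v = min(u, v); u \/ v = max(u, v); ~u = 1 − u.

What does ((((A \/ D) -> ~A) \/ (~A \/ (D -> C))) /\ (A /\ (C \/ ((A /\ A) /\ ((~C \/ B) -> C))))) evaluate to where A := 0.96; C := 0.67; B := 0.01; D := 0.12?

(A \/ D) = max(0.96, 0.12) = 0.96
~A: Łukasiewicz ¬ gives 1 − 0.96 = 0.04
((A \/ D) -> ~A): min(1, 1 − 0.96 + 0.04) = 0.08
~A: Łukasiewicz ¬ gives 1 − 0.96 = 0.04
(D -> C): min(1, 1 − 0.12 + 0.67) = 1
(~A \/ (D -> C)) = max(0.04, 1) = 1
(((A \/ D) -> ~A) \/ (~A \/ (D -> C))) = max(0.08, 1) = 1
(A /\ A) = min(0.96, 0.96) = 0.96
~C: Łukasiewicz ¬ gives 1 − 0.67 = 0.33
(~C \/ B) = max(0.33, 0.01) = 0.33
((~C \/ B) -> C): min(1, 1 − 0.33 + 0.67) = 1
((A /\ A) /\ ((~C \/ B) -> C)) = min(0.96, 1) = 0.96
(C \/ ((A /\ A) /\ ((~C \/ B) -> C))) = max(0.67, 0.96) = 0.96
(A /\ (C \/ ((A /\ A) /\ ((~C \/ B) -> C)))) = min(0.96, 0.96) = 0.96
((((A \/ D) -> ~A) \/ (~A \/ (D -> C))) /\ (A /\ (C \/ ((A /\ A) /\ ((~C \/ B) -> C))))) = min(1, 0.96) = 0.96

0.96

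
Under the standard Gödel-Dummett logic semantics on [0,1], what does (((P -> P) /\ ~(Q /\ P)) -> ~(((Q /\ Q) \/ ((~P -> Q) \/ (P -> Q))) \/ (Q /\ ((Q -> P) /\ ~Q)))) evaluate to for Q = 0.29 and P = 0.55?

(P -> P): 0.55 ≤ 0.55, so result = 1
(Q /\ P) = min(0.29, 0.55) = 0.29
~(Q /\ P): Gödel ¬ of 0.29 = 0 (operand ≠ 0)
((P -> P) /\ ~(Q /\ P)) = min(1, 0) = 0
(Q /\ Q) = min(0.29, 0.29) = 0.29
~P: Gödel ¬ of 0.55 = 0 (operand ≠ 0)
(~P -> Q): 0 ≤ 0.29, so result = 1
(P -> Q): 0.55 > 0.29, so result = 0.29
((~P -> Q) \/ (P -> Q)) = max(1, 0.29) = 1
((Q /\ Q) \/ ((~P -> Q) \/ (P -> Q))) = max(0.29, 1) = 1
(Q -> P): 0.29 ≤ 0.55, so result = 1
~Q: Gödel ¬ of 0.29 = 0 (operand ≠ 0)
((Q -> P) /\ ~Q) = min(1, 0) = 0
(Q /\ ((Q -> P) /\ ~Q)) = min(0.29, 0) = 0
(((Q /\ Q) \/ ((~P -> Q) \/ (P -> Q))) \/ (Q /\ ((Q -> P) /\ ~Q))) = max(1, 0) = 1
~(((Q /\ Q) \/ ((~P -> Q) \/ (P -> Q))) \/ (Q /\ ((Q -> P) /\ ~Q))): Gödel ¬ of 1 = 0 (operand ≠ 0)
(((P -> P) /\ ~(Q /\ P)) -> ~(((Q /\ Q) \/ ((~P -> Q) \/ (P -> Q))) \/ (Q /\ ((Q -> P) /\ ~Q)))): 0 ≤ 0, so result = 1

1.00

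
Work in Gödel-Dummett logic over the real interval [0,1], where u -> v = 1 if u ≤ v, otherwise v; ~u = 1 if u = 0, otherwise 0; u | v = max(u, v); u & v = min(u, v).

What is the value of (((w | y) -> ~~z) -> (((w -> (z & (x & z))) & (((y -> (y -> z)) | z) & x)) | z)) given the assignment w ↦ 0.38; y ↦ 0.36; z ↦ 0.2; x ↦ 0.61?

0.20

(w | y) = max(0.38, 0.36) = 0.38
~z: Gödel ¬ of 0.2 = 0 (operand ≠ 0)
~~z: Gödel ¬ of 0 = 1 (operand is 0)
((w | y) -> ~~z): 0.38 ≤ 1, so result = 1
(x & z) = min(0.61, 0.2) = 0.2
(z & (x & z)) = min(0.2, 0.2) = 0.2
(w -> (z & (x & z))): 0.38 > 0.2, so result = 0.2
(y -> z): 0.36 > 0.2, so result = 0.2
(y -> (y -> z)): 0.36 > 0.2, so result = 0.2
((y -> (y -> z)) | z) = max(0.2, 0.2) = 0.2
(((y -> (y -> z)) | z) & x) = min(0.2, 0.61) = 0.2
((w -> (z & (x & z))) & (((y -> (y -> z)) | z) & x)) = min(0.2, 0.2) = 0.2
(((w -> (z & (x & z))) & (((y -> (y -> z)) | z) & x)) | z) = max(0.2, 0.2) = 0.2
(((w | y) -> ~~z) -> (((w -> (z & (x & z))) & (((y -> (y -> z)) | z) & x)) | z)): 1 > 0.2, so result = 0.2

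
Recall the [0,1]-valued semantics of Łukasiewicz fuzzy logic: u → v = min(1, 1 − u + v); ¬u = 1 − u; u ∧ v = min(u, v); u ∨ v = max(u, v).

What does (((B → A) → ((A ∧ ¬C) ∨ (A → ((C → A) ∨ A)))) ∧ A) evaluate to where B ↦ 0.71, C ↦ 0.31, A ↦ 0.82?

(B → A): min(1, 1 − 0.71 + 0.82) = 1
¬C: Łukasiewicz ¬ gives 1 − 0.31 = 0.69
(A ∧ ¬C) = min(0.82, 0.69) = 0.69
(C → A): min(1, 1 − 0.31 + 0.82) = 1
((C → A) ∨ A) = max(1, 0.82) = 1
(A → ((C → A) ∨ A)): min(1, 1 − 0.82 + 1) = 1
((A ∧ ¬C) ∨ (A → ((C → A) ∨ A))) = max(0.69, 1) = 1
((B → A) → ((A ∧ ¬C) ∨ (A → ((C → A) ∨ A)))): min(1, 1 − 1 + 1) = 1
(((B → A) → ((A ∧ ¬C) ∨ (A → ((C → A) ∨ A)))) ∧ A) = min(1, 0.82) = 0.82

0.82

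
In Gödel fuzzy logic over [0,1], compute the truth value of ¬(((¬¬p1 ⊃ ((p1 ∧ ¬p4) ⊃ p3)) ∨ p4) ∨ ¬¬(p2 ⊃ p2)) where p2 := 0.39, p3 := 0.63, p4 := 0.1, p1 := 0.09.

0.00

¬p1: Gödel ¬ of 0.09 = 0 (operand ≠ 0)
¬¬p1: Gödel ¬ of 0 = 1 (operand is 0)
¬p4: Gödel ¬ of 0.1 = 0 (operand ≠ 0)
(p1 ∧ ¬p4) = min(0.09, 0) = 0
((p1 ∧ ¬p4) ⊃ p3): 0 ≤ 0.63, so result = 1
(¬¬p1 ⊃ ((p1 ∧ ¬p4) ⊃ p3)): 1 ≤ 1, so result = 1
((¬¬p1 ⊃ ((p1 ∧ ¬p4) ⊃ p3)) ∨ p4) = max(1, 0.1) = 1
(p2 ⊃ p2): 0.39 ≤ 0.39, so result = 1
¬(p2 ⊃ p2): Gödel ¬ of 1 = 0 (operand ≠ 0)
¬¬(p2 ⊃ p2): Gödel ¬ of 0 = 1 (operand is 0)
(((¬¬p1 ⊃ ((p1 ∧ ¬p4) ⊃ p3)) ∨ p4) ∨ ¬¬(p2 ⊃ p2)) = max(1, 1) = 1
¬(((¬¬p1 ⊃ ((p1 ∧ ¬p4) ⊃ p3)) ∨ p4) ∨ ¬¬(p2 ⊃ p2)): Gödel ¬ of 1 = 0 (operand ≠ 0)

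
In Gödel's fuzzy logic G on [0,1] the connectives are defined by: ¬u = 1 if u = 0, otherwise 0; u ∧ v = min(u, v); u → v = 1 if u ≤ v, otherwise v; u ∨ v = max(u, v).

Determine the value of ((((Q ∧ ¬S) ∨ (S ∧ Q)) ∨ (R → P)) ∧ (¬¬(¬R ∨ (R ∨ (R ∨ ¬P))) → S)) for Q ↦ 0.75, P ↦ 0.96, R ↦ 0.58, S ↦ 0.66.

0.66

¬S: Gödel ¬ of 0.66 = 0 (operand ≠ 0)
(Q ∧ ¬S) = min(0.75, 0) = 0
(S ∧ Q) = min(0.66, 0.75) = 0.66
((Q ∧ ¬S) ∨ (S ∧ Q)) = max(0, 0.66) = 0.66
(R → P): 0.58 ≤ 0.96, so result = 1
(((Q ∧ ¬S) ∨ (S ∧ Q)) ∨ (R → P)) = max(0.66, 1) = 1
¬R: Gödel ¬ of 0.58 = 0 (operand ≠ 0)
¬P: Gödel ¬ of 0.96 = 0 (operand ≠ 0)
(R ∨ ¬P) = max(0.58, 0) = 0.58
(R ∨ (R ∨ ¬P)) = max(0.58, 0.58) = 0.58
(¬R ∨ (R ∨ (R ∨ ¬P))) = max(0, 0.58) = 0.58
¬(¬R ∨ (R ∨ (R ∨ ¬P))): Gödel ¬ of 0.58 = 0 (operand ≠ 0)
¬¬(¬R ∨ (R ∨ (R ∨ ¬P))): Gödel ¬ of 0 = 1 (operand is 0)
(¬¬(¬R ∨ (R ∨ (R ∨ ¬P))) → S): 1 > 0.66, so result = 0.66
((((Q ∧ ¬S) ∨ (S ∧ Q)) ∨ (R → P)) ∧ (¬¬(¬R ∨ (R ∨ (R ∨ ¬P))) → S)) = min(1, 0.66) = 0.66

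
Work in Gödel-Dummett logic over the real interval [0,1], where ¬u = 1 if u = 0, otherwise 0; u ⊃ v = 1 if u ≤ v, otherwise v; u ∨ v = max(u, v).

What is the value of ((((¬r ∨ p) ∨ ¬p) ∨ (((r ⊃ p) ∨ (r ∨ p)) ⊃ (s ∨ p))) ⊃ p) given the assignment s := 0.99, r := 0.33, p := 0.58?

¬r: Gödel ¬ of 0.33 = 0 (operand ≠ 0)
(¬r ∨ p) = max(0, 0.58) = 0.58
¬p: Gödel ¬ of 0.58 = 0 (operand ≠ 0)
((¬r ∨ p) ∨ ¬p) = max(0.58, 0) = 0.58
(r ⊃ p): 0.33 ≤ 0.58, so result = 1
(r ∨ p) = max(0.33, 0.58) = 0.58
((r ⊃ p) ∨ (r ∨ p)) = max(1, 0.58) = 1
(s ∨ p) = max(0.99, 0.58) = 0.99
(((r ⊃ p) ∨ (r ∨ p)) ⊃ (s ∨ p)): 1 > 0.99, so result = 0.99
(((¬r ∨ p) ∨ ¬p) ∨ (((r ⊃ p) ∨ (r ∨ p)) ⊃ (s ∨ p))) = max(0.58, 0.99) = 0.99
((((¬r ∨ p) ∨ ¬p) ∨ (((r ⊃ p) ∨ (r ∨ p)) ⊃ (s ∨ p))) ⊃ p): 0.99 > 0.58, so result = 0.58

0.58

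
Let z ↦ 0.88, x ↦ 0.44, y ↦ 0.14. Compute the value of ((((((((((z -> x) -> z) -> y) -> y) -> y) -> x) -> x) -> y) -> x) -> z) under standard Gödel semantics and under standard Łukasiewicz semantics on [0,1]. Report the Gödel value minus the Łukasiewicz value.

Gödel evaluation:
  (z -> x): 0.88 > 0.44, so result = 0.44
  ((z -> x) -> z): 0.44 ≤ 0.88, so result = 1
  (((z -> x) -> z) -> y): 1 > 0.14, so result = 0.14
  ((((z -> x) -> z) -> y) -> y): 0.14 ≤ 0.14, so result = 1
  (((((z -> x) -> z) -> y) -> y) -> y): 1 > 0.14, so result = 0.14
  ((((((z -> x) -> z) -> y) -> y) -> y) -> x): 0.14 ≤ 0.44, so result = 1
  (((((((z -> x) -> z) -> y) -> y) -> y) -> x) -> x): 1 > 0.44, so result = 0.44
  ((((((((z -> x) -> z) -> y) -> y) -> y) -> x) -> x) -> y): 0.44 > 0.14, so result = 0.14
  (((((((((z -> x) -> z) -> y) -> y) -> y) -> x) -> x) -> y) -> x): 0.14 ≤ 0.44, so result = 1
  ((((((((((z -> x) -> z) -> y) -> y) -> y) -> x) -> x) -> y) -> x) -> z): 1 > 0.88, so result = 0.88
  Gödel value = 0.88
Łukasiewicz evaluation:
  (z -> x): min(1, 1 − 0.88 + 0.44) = 0.56
  ((z -> x) -> z): min(1, 1 − 0.56 + 0.88) = 1
  (((z -> x) -> z) -> y): min(1, 1 − 1 + 0.14) = 0.14
  ((((z -> x) -> z) -> y) -> y): min(1, 1 − 0.14 + 0.14) = 1
  (((((z -> x) -> z) -> y) -> y) -> y): min(1, 1 − 1 + 0.14) = 0.14
  ((((((z -> x) -> z) -> y) -> y) -> y) -> x): min(1, 1 − 0.14 + 0.44) = 1
  (((((((z -> x) -> z) -> y) -> y) -> y) -> x) -> x): min(1, 1 − 1 + 0.44) = 0.44
  ((((((((z -> x) -> z) -> y) -> y) -> y) -> x) -> x) -> y): min(1, 1 − 0.44 + 0.14) = 0.7
  (((((((((z -> x) -> z) -> y) -> y) -> y) -> x) -> x) -> y) -> x): min(1, 1 − 0.7 + 0.44) = 0.74
  ((((((((((z -> x) -> z) -> y) -> y) -> y) -> x) -> x) -> y) -> x) -> z): min(1, 1 − 0.74 + 0.88) = 1
  Łukasiewicz value = 1
Difference: 0.88 − 1 = -0.12

-0.12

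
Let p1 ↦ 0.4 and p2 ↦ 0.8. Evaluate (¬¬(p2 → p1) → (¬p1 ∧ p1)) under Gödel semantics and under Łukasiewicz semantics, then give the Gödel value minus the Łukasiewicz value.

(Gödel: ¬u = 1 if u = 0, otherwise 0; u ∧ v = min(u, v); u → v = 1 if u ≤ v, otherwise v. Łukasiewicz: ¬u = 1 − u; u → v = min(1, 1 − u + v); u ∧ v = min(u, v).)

-0.80

Gödel evaluation:
  (p2 → p1): 0.8 > 0.4, so result = 0.4
  ¬(p2 → p1): Gödel ¬ of 0.4 = 0 (operand ≠ 0)
  ¬¬(p2 → p1): Gödel ¬ of 0 = 1 (operand is 0)
  ¬p1: Gödel ¬ of 0.4 = 0 (operand ≠ 0)
  (¬p1 ∧ p1) = min(0, 0.4) = 0
  (¬¬(p2 → p1) → (¬p1 ∧ p1)): 1 > 0, so result = 0
  Gödel value = 0
Łukasiewicz evaluation:
  (p2 → p1): min(1, 1 − 0.8 + 0.4) = 0.6
  ¬(p2 → p1): Łukasiewicz ¬ gives 1 − 0.6 = 0.4
  ¬¬(p2 → p1): Łukasiewicz ¬ gives 1 − 0.4 = 0.6
  ¬p1: Łukasiewicz ¬ gives 1 − 0.4 = 0.6
  (¬p1 ∧ p1) = min(0.6, 0.4) = 0.4
  (¬¬(p2 → p1) → (¬p1 ∧ p1)): min(1, 1 − 0.6 + 0.4) = 0.8
  Łukasiewicz value = 0.8
Difference: 0 − 0.8 = -0.80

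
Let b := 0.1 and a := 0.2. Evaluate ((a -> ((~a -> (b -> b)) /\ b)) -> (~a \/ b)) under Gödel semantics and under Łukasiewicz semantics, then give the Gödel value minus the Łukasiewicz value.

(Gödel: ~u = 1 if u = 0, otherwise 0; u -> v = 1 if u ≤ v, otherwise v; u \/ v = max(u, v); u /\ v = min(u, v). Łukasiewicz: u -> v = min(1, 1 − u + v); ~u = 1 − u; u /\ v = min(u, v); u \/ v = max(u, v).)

Gödel evaluation:
  ~a: Gödel ¬ of 0.2 = 0 (operand ≠ 0)
  (b -> b): 0.1 ≤ 0.1, so result = 1
  (~a -> (b -> b)): 0 ≤ 1, so result = 1
  ((~a -> (b -> b)) /\ b) = min(1, 0.1) = 0.1
  (a -> ((~a -> (b -> b)) /\ b)): 0.2 > 0.1, so result = 0.1
  ~a: Gödel ¬ of 0.2 = 0 (operand ≠ 0)
  (~a \/ b) = max(0, 0.1) = 0.1
  ((a -> ((~a -> (b -> b)) /\ b)) -> (~a \/ b)): 0.1 ≤ 0.1, so result = 1
  Gödel value = 1
Łukasiewicz evaluation:
  ~a: Łukasiewicz ¬ gives 1 − 0.2 = 0.8
  (b -> b): min(1, 1 − 0.1 + 0.1) = 1
  (~a -> (b -> b)): min(1, 1 − 0.8 + 1) = 1
  ((~a -> (b -> b)) /\ b) = min(1, 0.1) = 0.1
  (a -> ((~a -> (b -> b)) /\ b)): min(1, 1 − 0.2 + 0.1) = 0.9
  ~a: Łukasiewicz ¬ gives 1 − 0.2 = 0.8
  (~a \/ b) = max(0.8, 0.1) = 0.8
  ((a -> ((~a -> (b -> b)) /\ b)) -> (~a \/ b)): min(1, 1 − 0.9 + 0.8) = 0.9
  Łukasiewicz value = 0.9
Difference: 1 − 0.9 = 0.10

0.10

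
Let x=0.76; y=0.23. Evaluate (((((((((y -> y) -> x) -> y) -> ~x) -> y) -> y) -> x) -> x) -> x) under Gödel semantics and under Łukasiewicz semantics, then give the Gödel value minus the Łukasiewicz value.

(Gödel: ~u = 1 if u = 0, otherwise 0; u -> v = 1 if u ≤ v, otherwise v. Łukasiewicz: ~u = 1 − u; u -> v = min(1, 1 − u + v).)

Gödel evaluation:
  (y -> y): 0.23 ≤ 0.23, so result = 1
  ((y -> y) -> x): 1 > 0.76, so result = 0.76
  (((y -> y) -> x) -> y): 0.76 > 0.23, so result = 0.23
  ~x: Gödel ¬ of 0.76 = 0 (operand ≠ 0)
  ((((y -> y) -> x) -> y) -> ~x): 0.23 > 0, so result = 0
  (((((y -> y) -> x) -> y) -> ~x) -> y): 0 ≤ 0.23, so result = 1
  ((((((y -> y) -> x) -> y) -> ~x) -> y) -> y): 1 > 0.23, so result = 0.23
  (((((((y -> y) -> x) -> y) -> ~x) -> y) -> y) -> x): 0.23 ≤ 0.76, so result = 1
  ((((((((y -> y) -> x) -> y) -> ~x) -> y) -> y) -> x) -> x): 1 > 0.76, so result = 0.76
  (((((((((y -> y) -> x) -> y) -> ~x) -> y) -> y) -> x) -> x) -> x): 0.76 ≤ 0.76, so result = 1
  Gödel value = 1
Łukasiewicz evaluation:
  (y -> y): min(1, 1 − 0.23 + 0.23) = 1
  ((y -> y) -> x): min(1, 1 − 1 + 0.76) = 0.76
  (((y -> y) -> x) -> y): min(1, 1 − 0.76 + 0.23) = 0.47
  ~x: Łukasiewicz ¬ gives 1 − 0.76 = 0.24
  ((((y -> y) -> x) -> y) -> ~x): min(1, 1 − 0.47 + 0.24) = 0.77
  (((((y -> y) -> x) -> y) -> ~x) -> y): min(1, 1 − 0.77 + 0.23) = 0.46
  ((((((y -> y) -> x) -> y) -> ~x) -> y) -> y): min(1, 1 − 0.46 + 0.23) = 0.77
  (((((((y -> y) -> x) -> y) -> ~x) -> y) -> y) -> x): min(1, 1 − 0.77 + 0.76) = 0.99
  ((((((((y -> y) -> x) -> y) -> ~x) -> y) -> y) -> x) -> x): min(1, 1 − 0.99 + 0.76) = 0.77
  (((((((((y -> y) -> x) -> y) -> ~x) -> y) -> y) -> x) -> x) -> x): min(1, 1 − 0.77 + 0.76) = 0.99
  Łukasiewicz value = 0.99
Difference: 1 − 0.99 = 0.01

0.01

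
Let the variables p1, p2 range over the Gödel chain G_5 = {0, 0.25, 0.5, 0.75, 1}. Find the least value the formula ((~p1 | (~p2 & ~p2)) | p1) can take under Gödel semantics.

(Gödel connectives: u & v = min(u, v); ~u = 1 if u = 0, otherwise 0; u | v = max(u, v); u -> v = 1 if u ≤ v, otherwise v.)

The minimum is attained at p1 = 0.25, p2 = 0.25:
  ~p1: Gödel ¬ of 0.25 = 0 (operand ≠ 0)
  ~p2: Gödel ¬ of 0.25 = 0 (operand ≠ 0)
  ~p2: Gödel ¬ of 0.25 = 0 (operand ≠ 0)
  (~p2 & ~p2) = min(0, 0) = 0
  (~p1 | (~p2 & ~p2)) = max(0, 0) = 0
  ((~p1 | (~p2 & ~p2)) | p1) = max(0, 0.25) = 0.25
Checking all 25 assignments confirms none give a value below 0.25.

0.25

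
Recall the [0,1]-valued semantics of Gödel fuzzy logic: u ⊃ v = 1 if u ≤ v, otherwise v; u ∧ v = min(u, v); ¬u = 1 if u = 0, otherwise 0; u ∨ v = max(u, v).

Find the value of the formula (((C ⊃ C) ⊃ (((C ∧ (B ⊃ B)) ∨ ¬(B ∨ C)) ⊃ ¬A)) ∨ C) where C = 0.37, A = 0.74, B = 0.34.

0.37

(C ⊃ C): 0.37 ≤ 0.37, so result = 1
(B ⊃ B): 0.34 ≤ 0.34, so result = 1
(C ∧ (B ⊃ B)) = min(0.37, 1) = 0.37
(B ∨ C) = max(0.34, 0.37) = 0.37
¬(B ∨ C): Gödel ¬ of 0.37 = 0 (operand ≠ 0)
((C ∧ (B ⊃ B)) ∨ ¬(B ∨ C)) = max(0.37, 0) = 0.37
¬A: Gödel ¬ of 0.74 = 0 (operand ≠ 0)
(((C ∧ (B ⊃ B)) ∨ ¬(B ∨ C)) ⊃ ¬A): 0.37 > 0, so result = 0
((C ⊃ C) ⊃ (((C ∧ (B ⊃ B)) ∨ ¬(B ∨ C)) ⊃ ¬A)): 1 > 0, so result = 0
(((C ⊃ C) ⊃ (((C ∧ (B ⊃ B)) ∨ ¬(B ∨ C)) ⊃ ¬A)) ∨ C) = max(0, 0.37) = 0.37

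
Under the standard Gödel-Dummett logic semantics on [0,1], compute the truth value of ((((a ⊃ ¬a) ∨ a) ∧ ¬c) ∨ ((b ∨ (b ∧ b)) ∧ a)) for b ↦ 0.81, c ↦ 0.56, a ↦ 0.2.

0.20

¬a: Gödel ¬ of 0.2 = 0 (operand ≠ 0)
(a ⊃ ¬a): 0.2 > 0, so result = 0
((a ⊃ ¬a) ∨ a) = max(0, 0.2) = 0.2
¬c: Gödel ¬ of 0.56 = 0 (operand ≠ 0)
(((a ⊃ ¬a) ∨ a) ∧ ¬c) = min(0.2, 0) = 0
(b ∧ b) = min(0.81, 0.81) = 0.81
(b ∨ (b ∧ b)) = max(0.81, 0.81) = 0.81
((b ∨ (b ∧ b)) ∧ a) = min(0.81, 0.2) = 0.2
((((a ⊃ ¬a) ∨ a) ∧ ¬c) ∨ ((b ∨ (b ∧ b)) ∧ a)) = max(0, 0.2) = 0.2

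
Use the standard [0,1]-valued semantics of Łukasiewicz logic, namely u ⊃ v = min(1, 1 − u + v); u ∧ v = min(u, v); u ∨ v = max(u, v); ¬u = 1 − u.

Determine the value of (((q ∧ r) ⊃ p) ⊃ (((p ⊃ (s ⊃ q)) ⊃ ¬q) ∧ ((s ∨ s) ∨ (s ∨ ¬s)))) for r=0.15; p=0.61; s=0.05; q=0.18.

(q ∧ r) = min(0.18, 0.15) = 0.15
((q ∧ r) ⊃ p): min(1, 1 − 0.15 + 0.61) = 1
(s ⊃ q): min(1, 1 − 0.05 + 0.18) = 1
(p ⊃ (s ⊃ q)): min(1, 1 − 0.61 + 1) = 1
¬q: Łukasiewicz ¬ gives 1 − 0.18 = 0.82
((p ⊃ (s ⊃ q)) ⊃ ¬q): min(1, 1 − 1 + 0.82) = 0.82
(s ∨ s) = max(0.05, 0.05) = 0.05
¬s: Łukasiewicz ¬ gives 1 − 0.05 = 0.95
(s ∨ ¬s) = max(0.05, 0.95) = 0.95
((s ∨ s) ∨ (s ∨ ¬s)) = max(0.05, 0.95) = 0.95
(((p ⊃ (s ⊃ q)) ⊃ ¬q) ∧ ((s ∨ s) ∨ (s ∨ ¬s))) = min(0.82, 0.95) = 0.82
(((q ∧ r) ⊃ p) ⊃ (((p ⊃ (s ⊃ q)) ⊃ ¬q) ∧ ((s ∨ s) ∨ (s ∨ ¬s)))): min(1, 1 − 1 + 0.82) = 0.82

0.82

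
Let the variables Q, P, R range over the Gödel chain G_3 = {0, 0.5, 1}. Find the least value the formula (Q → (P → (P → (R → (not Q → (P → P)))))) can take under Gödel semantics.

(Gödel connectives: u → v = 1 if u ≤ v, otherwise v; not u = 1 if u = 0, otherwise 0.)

1.00

Every assignment gives 1. For instance at Q = 0, P = 0, R = 0:
  not Q: Gödel ¬ of 0 = 1 (operand is 0)
  (P → P): 0 ≤ 0, so result = 1
  (not Q → (P → P)): 1 ≤ 1, so result = 1
  (R → (not Q → (P → P))): 0 ≤ 1, so result = 1
  (P → (R → (not Q → (P → P)))): 0 ≤ 1, so result = 1
  (P → (P → (R → (not Q → (P → P))))): 0 ≤ 1, so result = 1
  (Q → (P → (P → (R → (not Q → (P → P)))))): 0 ≤ 1, so result = 1
All 27 assignments give value 1 — the formula is a G_3-tautology.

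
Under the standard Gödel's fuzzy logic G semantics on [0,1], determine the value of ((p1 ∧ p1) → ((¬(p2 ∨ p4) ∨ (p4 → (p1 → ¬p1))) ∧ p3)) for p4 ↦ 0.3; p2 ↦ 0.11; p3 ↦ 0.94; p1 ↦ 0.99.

(p1 ∧ p1) = min(0.99, 0.99) = 0.99
(p2 ∨ p4) = max(0.11, 0.3) = 0.3
¬(p2 ∨ p4): Gödel ¬ of 0.3 = 0 (operand ≠ 0)
¬p1: Gödel ¬ of 0.99 = 0 (operand ≠ 0)
(p1 → ¬p1): 0.99 > 0, so result = 0
(p4 → (p1 → ¬p1)): 0.3 > 0, so result = 0
(¬(p2 ∨ p4) ∨ (p4 → (p1 → ¬p1))) = max(0, 0) = 0
((¬(p2 ∨ p4) ∨ (p4 → (p1 → ¬p1))) ∧ p3) = min(0, 0.94) = 0
((p1 ∧ p1) → ((¬(p2 ∨ p4) ∨ (p4 → (p1 → ¬p1))) ∧ p3)): 0.99 > 0, so result = 0

0.00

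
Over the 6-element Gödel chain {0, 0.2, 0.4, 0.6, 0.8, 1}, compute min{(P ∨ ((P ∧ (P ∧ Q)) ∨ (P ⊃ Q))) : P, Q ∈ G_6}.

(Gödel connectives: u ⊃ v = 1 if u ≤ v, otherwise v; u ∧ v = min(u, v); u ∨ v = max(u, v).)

The minimum is attained at P = 0.2, Q = 0:
  (P ∧ Q) = min(0.2, 0) = 0
  (P ∧ (P ∧ Q)) = min(0.2, 0) = 0
  (P ⊃ Q): 0.2 > 0, so result = 0
  ((P ∧ (P ∧ Q)) ∨ (P ⊃ Q)) = max(0, 0) = 0
  (P ∨ ((P ∧ (P ∧ Q)) ∨ (P ⊃ Q))) = max(0.2, 0) = 0.2
Checking all 36 assignments confirms none give a value below 0.20.

0.20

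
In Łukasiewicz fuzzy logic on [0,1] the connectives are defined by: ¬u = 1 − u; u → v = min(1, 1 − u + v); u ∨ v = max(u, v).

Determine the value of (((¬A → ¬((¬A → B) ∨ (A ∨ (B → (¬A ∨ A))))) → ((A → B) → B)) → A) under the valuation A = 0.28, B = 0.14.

¬A: Łukasiewicz ¬ gives 1 − 0.28 = 0.72
¬A: Łukasiewicz ¬ gives 1 − 0.28 = 0.72
(¬A → B): min(1, 1 − 0.72 + 0.14) = 0.42
¬A: Łukasiewicz ¬ gives 1 − 0.28 = 0.72
(¬A ∨ A) = max(0.72, 0.28) = 0.72
(B → (¬A ∨ A)): min(1, 1 − 0.14 + 0.72) = 1
(A ∨ (B → (¬A ∨ A))) = max(0.28, 1) = 1
((¬A → B) ∨ (A ∨ (B → (¬A ∨ A)))) = max(0.42, 1) = 1
¬((¬A → B) ∨ (A ∨ (B → (¬A ∨ A)))): Łukasiewicz ¬ gives 1 − 1 = 0
(¬A → ¬((¬A → B) ∨ (A ∨ (B → (¬A ∨ A))))): min(1, 1 − 0.72 + 0) = 0.28
(A → B): min(1, 1 − 0.28 + 0.14) = 0.86
((A → B) → B): min(1, 1 − 0.86 + 0.14) = 0.28
((¬A → ¬((¬A → B) ∨ (A ∨ (B → (¬A ∨ A))))) → ((A → B) → B)): min(1, 1 − 0.28 + 0.28) = 1
(((¬A → ¬((¬A → B) ∨ (A ∨ (B → (¬A ∨ A))))) → ((A → B) → B)) → A): min(1, 1 − 1 + 0.28) = 0.28

0.28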